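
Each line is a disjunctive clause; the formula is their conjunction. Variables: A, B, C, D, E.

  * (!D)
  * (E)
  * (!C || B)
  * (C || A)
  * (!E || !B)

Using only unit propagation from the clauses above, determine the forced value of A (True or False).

True

Unit clause (!D) sets D = False.
(E) stands alone — E = True.
In (!E || !B), !E is now false; !B must hold, so B = False.
From (B || !C) and B = False: C = False.
(A || C) with C = False leaves only A, so A = True.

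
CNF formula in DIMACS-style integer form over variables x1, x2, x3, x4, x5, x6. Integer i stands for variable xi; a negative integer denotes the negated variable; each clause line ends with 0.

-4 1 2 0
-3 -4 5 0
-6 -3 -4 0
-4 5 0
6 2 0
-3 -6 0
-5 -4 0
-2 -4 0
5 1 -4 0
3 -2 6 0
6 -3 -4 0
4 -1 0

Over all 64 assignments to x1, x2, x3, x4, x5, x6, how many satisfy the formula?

6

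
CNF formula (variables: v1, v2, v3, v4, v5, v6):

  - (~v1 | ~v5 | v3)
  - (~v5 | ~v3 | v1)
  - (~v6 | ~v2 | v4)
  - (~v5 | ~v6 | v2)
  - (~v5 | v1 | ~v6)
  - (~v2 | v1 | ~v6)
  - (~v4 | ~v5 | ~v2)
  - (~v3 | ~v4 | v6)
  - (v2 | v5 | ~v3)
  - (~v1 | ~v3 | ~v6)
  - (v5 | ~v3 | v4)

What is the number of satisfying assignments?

Case analysis on v5 and v3:
  v5=1, v3=1: remaining (v1,v2,v4,v6) ∈ {(1,0,0,0); (1,1,0,0)} — 2.
  v5=1, v3=0: remaining (v1,v2,v4,v6) ∈ {(0,0,0,0); (0,0,1,0); (0,1,0,0)} — 3.
  v5=0, v3=1: a clause becomes empty — 0.
  v5=0, v3=0: 13 of the 16 assignments to (v1,v2,v4,v6) work.
Total: 2 + 3 + 0 + 13 = 18.

18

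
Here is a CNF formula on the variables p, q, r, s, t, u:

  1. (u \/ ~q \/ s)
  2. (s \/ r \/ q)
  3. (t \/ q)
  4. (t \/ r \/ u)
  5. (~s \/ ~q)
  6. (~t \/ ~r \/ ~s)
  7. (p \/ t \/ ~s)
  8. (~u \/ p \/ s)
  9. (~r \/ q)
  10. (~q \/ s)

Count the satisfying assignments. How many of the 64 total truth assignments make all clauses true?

The models are:
  p=F q=F r=F s=T t=T u=F
  p=F q=F r=F s=T t=T u=T
  p=T q=F r=F s=T t=T u=F
  p=T q=F r=F s=T t=T u=T
That's 4 in total.

4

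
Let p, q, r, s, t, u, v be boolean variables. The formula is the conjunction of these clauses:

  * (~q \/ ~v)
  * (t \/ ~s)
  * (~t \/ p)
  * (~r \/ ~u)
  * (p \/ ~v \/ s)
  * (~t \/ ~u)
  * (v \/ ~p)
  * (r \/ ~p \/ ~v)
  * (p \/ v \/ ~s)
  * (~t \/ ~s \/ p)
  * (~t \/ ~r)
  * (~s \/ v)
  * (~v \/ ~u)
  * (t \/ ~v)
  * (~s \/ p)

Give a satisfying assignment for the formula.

Pure literal: q appears only negated; assign q = False.
Set p = False and propagate.
  then t is forced to False.
  then s is forced to False.
  then v is forced to False.
For the remaining variables, r = False, u = True works.

p=0, q=0, r=0, s=0, t=0, u=1, v=0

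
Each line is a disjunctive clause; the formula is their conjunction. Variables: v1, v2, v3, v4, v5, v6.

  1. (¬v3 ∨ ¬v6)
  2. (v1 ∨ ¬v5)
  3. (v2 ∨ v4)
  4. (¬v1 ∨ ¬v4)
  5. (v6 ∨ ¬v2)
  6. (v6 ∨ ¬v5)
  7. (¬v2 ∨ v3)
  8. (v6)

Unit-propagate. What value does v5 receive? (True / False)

False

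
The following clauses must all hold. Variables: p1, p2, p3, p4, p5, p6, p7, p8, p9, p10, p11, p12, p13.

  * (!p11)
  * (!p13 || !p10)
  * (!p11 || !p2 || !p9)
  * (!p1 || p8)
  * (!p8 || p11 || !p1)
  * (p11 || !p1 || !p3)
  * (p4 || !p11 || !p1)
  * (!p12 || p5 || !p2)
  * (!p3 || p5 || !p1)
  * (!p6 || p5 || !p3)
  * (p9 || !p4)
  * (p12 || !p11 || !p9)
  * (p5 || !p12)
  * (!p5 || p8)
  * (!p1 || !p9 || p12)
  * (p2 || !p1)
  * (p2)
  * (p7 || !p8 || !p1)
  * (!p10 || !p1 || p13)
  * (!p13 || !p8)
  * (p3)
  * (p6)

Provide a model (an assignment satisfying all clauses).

The clause (!p11) is unit: p11 must be False.
Unit propagation: (p2) forces p2 = True.
The clause (p3) is unit: p3 must be True.
The clause (!p1) is unit: p1 must be False.
Unit propagation: (p6) forces p6 = True.
(p5) is a unit clause, so p5 = True.
Unit propagation: (p8) forces p8 = True.
The clause (!p13) is unit: p13 must be False.
Pure literal: p9 appears only positively; assign p9 = True.
p4, p7, p10, p12 are now unconstrained; take p4 = True, p7 = True, p10 = False, p12 = True.
Check each clause:
  1. (!p11) — !p11 is true.
  2. (!p10 || !p13) — !p13 is true.
  3. (!p9 || !p11 || !p2) — !p11 is true.
  4. (p8 || !p1) — p8 is true.
  5. (p11 || !p1 || !p8) — !p1 is true.
  6. (!p3 || !p1 || p11) — !p1 is true.
  7. (p4 || !p1 || !p11) — p4 is true.
  8. (!p2 || p5 || !p12) — p5 is true.
  9. (!p3 || p5 || !p1) — p5 is true.
  10. (!p6 || p5 || !p3) — p5 is true.
  11. (!p4 || p9) — p9 is true.
  12. (!p9 || p12 || !p11) — p12 is true.
  13. (!p12 || p5) — p5 is true.
  14. (!p5 || p8) — p8 is true.
  15. (!p9 || p12 || !p1) — p12 is true.
  16. (!p1 || p2) — p2 is true.
  17. (p2) — p2 is true.
  18. (!p1 || p7 || !p8) — !p1 is true.
  19. (!p10 || !p1 || p13) — !p1 is true.
  20. (!p8 || !p13) — !p13 is true.
  21. (p3) — p3 is true.
  22. (p6) — p6 is true.

p1=0  p2=1  p3=1  p4=1  p5=1  p6=1  p7=1  p8=1  p9=1  p10=0  p11=0  p12=1  p13=0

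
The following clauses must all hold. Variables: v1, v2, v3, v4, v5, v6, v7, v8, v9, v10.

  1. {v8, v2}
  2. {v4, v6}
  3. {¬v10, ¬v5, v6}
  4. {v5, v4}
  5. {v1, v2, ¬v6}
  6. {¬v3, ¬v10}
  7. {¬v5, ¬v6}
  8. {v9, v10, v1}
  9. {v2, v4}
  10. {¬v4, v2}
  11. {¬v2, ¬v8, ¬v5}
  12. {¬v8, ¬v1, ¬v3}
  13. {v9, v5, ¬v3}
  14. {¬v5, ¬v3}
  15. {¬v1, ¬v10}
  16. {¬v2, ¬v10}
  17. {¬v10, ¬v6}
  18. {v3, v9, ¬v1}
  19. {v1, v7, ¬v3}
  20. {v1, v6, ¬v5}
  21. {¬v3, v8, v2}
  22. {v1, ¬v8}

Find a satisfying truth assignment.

v1 = True, v2 = True, v3 = False, v4 = True, v5 = False, v6 = False, v7 = True, v8 = False, v9 = True, v10 = False

Check each clause:
  1. {v2, v8} — v2 is true.
  2. {v6, v4} — v4 is true.
  3. {¬v10, ¬v5, v6} — ¬v5 is true.
  4. {v5, v4} — v4 is true.
  5. {v1, v2, ¬v6} — v1 is true.
  6. {¬v10, ¬v3} — ¬v3 is true.
  7. {¬v5, ¬v6} — ¬v6 is true.
  8. {v1, v10, v9} — v1 is true.
  9. {v2, v4} — v2 is true.
  10. {v2, ¬v4} — v2 is true.
  11. {¬v5, ¬v2, ¬v8} — ¬v8 is true.
  12. {¬v8, ¬v3, ¬v1} — ¬v8 is true.
  13. {v9, ¬v3, v5} — v9 is true.
  14. {¬v3, ¬v5} — ¬v5 is true.
  15. {¬v10, ¬v1} — ¬v10 is true.
  16. {¬v10, ¬v2} — ¬v10 is true.
  17. {¬v6, ¬v10} — ¬v6 is true.
  18. {¬v1, v9, v3} — v9 is true.
  19. {¬v3, v7, v1} — v1 is true.
  20. {v6, ¬v5, v1} — v1 is true.
  21. {¬v3, v2, v8} — v2 is true.
  22. {v1, ¬v8} — ¬v8 is true.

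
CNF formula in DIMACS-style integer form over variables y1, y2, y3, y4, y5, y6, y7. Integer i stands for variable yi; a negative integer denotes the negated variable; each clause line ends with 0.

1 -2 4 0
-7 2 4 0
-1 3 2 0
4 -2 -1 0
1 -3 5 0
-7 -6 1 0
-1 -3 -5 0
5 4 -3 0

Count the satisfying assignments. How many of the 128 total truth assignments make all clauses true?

40

Case analysis on y1 and y2:
  y1=1, y2=1: y6, y7 free; 3 ways for (y3,y4,y5) × 2^2 = 12.
  y1=1, y2=0: remaining (y3,y4,y5,y6,y7) ∈ {(1,1,0,0,0); (1,1,0,0,1); (1,1,0,1,0); (1,1,0,1,1)} — 4.
  y1=0, y2=1: 9 of the 32 assignments to (y3,y4,y5,y6,y7) work.
  y1=0, y2=0: 15 of the 32 assignments to (y3,y4,y5,y6,y7) work.
Total: 12 + 4 + 9 + 15 = 40.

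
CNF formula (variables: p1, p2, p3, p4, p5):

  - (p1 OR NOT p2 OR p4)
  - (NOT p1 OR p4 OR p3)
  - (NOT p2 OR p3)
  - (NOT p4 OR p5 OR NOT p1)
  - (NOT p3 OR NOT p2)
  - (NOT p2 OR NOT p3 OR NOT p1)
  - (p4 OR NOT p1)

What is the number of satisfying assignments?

10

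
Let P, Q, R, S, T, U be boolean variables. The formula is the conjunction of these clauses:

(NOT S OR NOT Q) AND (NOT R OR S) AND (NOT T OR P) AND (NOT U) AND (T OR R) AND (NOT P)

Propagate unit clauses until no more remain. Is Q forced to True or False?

False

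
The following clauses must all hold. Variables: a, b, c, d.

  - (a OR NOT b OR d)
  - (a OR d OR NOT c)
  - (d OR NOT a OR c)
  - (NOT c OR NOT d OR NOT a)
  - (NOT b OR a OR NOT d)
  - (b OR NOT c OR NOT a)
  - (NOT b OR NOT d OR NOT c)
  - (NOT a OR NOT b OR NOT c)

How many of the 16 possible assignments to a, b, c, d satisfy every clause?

Satisfying assignments:
  a=0 b=0 c=0 d=0
  a=0 b=0 c=0 d=1
  a=0 b=0 c=1 d=1
  a=1 b=0 c=0 d=1
  a=1 b=1 c=0 d=1
Count: 5.

5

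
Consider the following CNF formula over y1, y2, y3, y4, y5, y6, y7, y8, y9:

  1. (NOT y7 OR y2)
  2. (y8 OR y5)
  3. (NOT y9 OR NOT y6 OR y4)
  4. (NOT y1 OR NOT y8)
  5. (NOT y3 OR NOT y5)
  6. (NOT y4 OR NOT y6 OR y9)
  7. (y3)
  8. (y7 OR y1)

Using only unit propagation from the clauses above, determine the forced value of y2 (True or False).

True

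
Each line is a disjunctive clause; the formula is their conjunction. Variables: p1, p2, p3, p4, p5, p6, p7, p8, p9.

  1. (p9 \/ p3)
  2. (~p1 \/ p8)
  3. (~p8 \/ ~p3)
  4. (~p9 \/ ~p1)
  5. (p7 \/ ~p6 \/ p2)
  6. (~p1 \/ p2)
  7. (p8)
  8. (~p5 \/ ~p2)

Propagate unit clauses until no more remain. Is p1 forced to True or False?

Unit clause (p8) sets p8 = True.
(~p3 \/ ~p8): since p8 = True, the clause reduces to (~p3). p3 = False.
In (p9 \/ p3), p3 is now false; p9 must hold, so p9 = True.
(~p9 \/ ~p1): since p9 = True, the clause reduces to (~p1). p1 = False.

False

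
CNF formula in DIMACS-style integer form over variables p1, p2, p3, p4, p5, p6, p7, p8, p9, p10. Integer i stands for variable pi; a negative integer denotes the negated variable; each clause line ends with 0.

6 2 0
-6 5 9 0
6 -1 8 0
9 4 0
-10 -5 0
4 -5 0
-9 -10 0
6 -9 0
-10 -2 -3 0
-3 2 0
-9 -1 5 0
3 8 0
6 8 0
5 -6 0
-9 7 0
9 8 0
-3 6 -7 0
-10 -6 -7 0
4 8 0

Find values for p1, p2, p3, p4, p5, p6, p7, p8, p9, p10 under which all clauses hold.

Pure literal: p1 appears only negated; assign p1 = False.
p4 occurs only positively in the remaining clauses — set p4 = True.
Branch on p2: take p2 = True.
Set p3 = False and propagate.
  then p8 is forced to True.
For the remaining variables, p5 = True, p6 = True, p7 = True, p9 = False, p10 = False works.

p1=F, p2=T, p3=F, p4=T, p5=T, p6=T, p7=T, p8=T, p9=F, p10=F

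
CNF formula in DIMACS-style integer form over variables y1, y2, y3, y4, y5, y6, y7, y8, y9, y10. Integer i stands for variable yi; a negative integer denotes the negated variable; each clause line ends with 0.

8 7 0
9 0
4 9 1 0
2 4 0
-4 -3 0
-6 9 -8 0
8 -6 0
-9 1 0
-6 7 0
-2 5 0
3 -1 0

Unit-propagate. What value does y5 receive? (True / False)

Unit clause (y9) sets y9 = True.
In (~y9 | y1), ~y9 is now false; y1 must hold, so y1 = True.
(y3 | ~y1): since y1 = True, the clause reduces to (y3). y3 = True.
In (~y3 | ~y4), ~y3 is now false; ~y4 must hold, so y4 = False.
(y4 | y2): since y4 = False, the clause reduces to (y2). y2 = True.
In (y5 | ~y2), ~y2 is now false; y5 must hold, so y5 = True.

True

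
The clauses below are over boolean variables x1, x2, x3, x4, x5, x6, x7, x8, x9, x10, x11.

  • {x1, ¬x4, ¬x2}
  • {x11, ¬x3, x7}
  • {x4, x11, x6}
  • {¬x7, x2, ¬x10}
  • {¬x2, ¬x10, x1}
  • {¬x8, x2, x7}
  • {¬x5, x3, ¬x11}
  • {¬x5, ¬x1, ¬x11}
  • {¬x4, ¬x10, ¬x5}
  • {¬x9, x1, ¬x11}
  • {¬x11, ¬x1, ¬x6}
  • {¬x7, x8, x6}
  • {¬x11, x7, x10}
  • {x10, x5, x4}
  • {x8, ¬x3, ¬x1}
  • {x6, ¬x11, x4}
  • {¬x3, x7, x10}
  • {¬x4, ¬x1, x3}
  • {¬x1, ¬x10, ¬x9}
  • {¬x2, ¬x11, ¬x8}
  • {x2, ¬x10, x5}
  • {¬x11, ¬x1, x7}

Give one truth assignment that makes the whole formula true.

x1=F  x2=F  x3=F  x4=F  x5=T  x6=T  x7=T  x8=F  x9=F  x10=F  x11=F

x9 occurs only negated in the remaining clauses — set x9 = False.
Branch on x1: take x1 = False.
Try x2 = False.
Branch on x3: take x3 = False.
For the remaining variables, x4 = False, x5 = True, x6 = True, x7 = True, x8 = False, x10 = False, x11 = False works.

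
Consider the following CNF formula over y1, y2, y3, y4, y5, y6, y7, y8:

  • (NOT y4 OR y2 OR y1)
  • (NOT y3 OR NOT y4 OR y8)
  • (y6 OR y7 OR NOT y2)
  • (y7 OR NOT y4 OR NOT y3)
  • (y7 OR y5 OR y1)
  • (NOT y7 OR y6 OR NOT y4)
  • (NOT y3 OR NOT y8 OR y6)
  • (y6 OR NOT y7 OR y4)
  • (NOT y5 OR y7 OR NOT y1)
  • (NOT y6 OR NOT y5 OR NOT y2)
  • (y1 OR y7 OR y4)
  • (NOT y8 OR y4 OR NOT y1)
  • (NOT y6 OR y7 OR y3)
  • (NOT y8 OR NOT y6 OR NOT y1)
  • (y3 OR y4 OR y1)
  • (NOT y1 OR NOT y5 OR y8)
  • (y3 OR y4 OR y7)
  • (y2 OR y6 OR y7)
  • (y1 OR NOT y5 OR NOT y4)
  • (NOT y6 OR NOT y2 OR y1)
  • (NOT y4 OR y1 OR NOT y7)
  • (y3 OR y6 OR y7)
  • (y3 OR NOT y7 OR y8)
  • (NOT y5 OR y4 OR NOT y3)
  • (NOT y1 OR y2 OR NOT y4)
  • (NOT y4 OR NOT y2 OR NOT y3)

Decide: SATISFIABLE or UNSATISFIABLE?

Branch on y1: take y1 = True.
The remaining clauses are satisfied by y2 = False, y3 = True, y4 = False, y5 = False, y6 = True, y7 = True, y8 = False.
So y1=True  y2=False  y3=True  y4=False  y5=False  y6=True  y7=True  y8=False is a satisfying assignment.

SATISFIABLE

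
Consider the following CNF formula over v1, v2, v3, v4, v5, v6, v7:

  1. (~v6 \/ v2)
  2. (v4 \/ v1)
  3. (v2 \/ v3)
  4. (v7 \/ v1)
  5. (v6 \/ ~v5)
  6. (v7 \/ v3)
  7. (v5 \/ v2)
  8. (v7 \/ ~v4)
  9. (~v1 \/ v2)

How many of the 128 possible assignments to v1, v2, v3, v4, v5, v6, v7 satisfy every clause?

21

Case analysis on v2 and v1:
  v2=T, v1=T: 15 of the 32 assignments to (v3,v4,v5,v6,v7) work.
  v2=T, v1=F: v3 free; 3 ways for (v4,v5,v6,v7) × 2^1 = 6.
  v2=F, v1=T: a clause becomes empty — 0.
  v2=F, v1=F: a clause becomes empty — 0.
Total: 15 + 6 + 0 + 0 = 21.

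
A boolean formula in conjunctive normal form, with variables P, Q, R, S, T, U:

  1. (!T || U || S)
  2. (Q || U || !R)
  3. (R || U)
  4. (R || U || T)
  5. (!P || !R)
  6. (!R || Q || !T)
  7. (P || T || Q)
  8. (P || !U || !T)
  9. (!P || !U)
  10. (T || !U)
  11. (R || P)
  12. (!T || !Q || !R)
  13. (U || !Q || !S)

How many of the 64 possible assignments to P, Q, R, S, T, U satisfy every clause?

The models are:
  P=F Q=T R=T S=F T=F U=F
That's 1 in total.

1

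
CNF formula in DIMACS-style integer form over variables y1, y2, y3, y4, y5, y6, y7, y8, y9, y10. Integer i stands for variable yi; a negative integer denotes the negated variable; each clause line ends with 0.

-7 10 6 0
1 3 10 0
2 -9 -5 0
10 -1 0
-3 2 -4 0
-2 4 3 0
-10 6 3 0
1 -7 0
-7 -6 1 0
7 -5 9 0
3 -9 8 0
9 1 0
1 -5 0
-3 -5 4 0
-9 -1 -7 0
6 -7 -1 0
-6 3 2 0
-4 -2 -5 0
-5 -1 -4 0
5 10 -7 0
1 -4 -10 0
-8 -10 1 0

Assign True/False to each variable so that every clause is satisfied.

y1 = True, y2 = True, y3 = False, y4 = True, y5 = False, y6 = True, y7 = False, y8 = True, y9 = False, y10 = True

Check each clause:
  1. (y6 \/ y10 \/ ~y7) — ~y7 is true.
  2. (y3 \/ y10 \/ y1) — y1 is true.
  3. (~y9 \/ ~y5 \/ y2) — y2 is true.
  4. (~y1 \/ y10) — y10 is true.
  5. (~y4 \/ ~y3 \/ y2) — y2 is true.
  6. (~y2 \/ y3 \/ y4) — y4 is true.
  7. (y3 \/ y6 \/ ~y10) — y6 is true.
  8. (y1 \/ ~y7) — ~y7 is true.
  9. (y1 \/ ~y6 \/ ~y7) — ~y7 is true.
  10. (y7 \/ y9 \/ ~y5) — ~y5 is true.
  11. (y3 \/ ~y9 \/ y8) — y8 is true.
  12. (y1 \/ y9) — y1 is true.
  13. (~y5 \/ y1) — y1 is true.
  14. (y4 \/ ~y5 \/ ~y3) — ~y5 is true.
  15. (~y1 \/ ~y7 \/ ~y9) — ~y7 is true.
  16. (~y1 \/ y6 \/ ~y7) — ~y7 is true.
  17. (y3 \/ y2 \/ ~y6) — y2 is true.
  18. (~y4 \/ ~y2 \/ ~y5) — ~y5 is true.
  19. (~y1 \/ ~y5 \/ ~y4) — ~y5 is true.
  20. (y10 \/ y5 \/ ~y7) — ~y7 is true.
  21. (y1 \/ ~y4 \/ ~y10) — y1 is true.
  22. (~y8 \/ y1 \/ ~y10) — y1 is true.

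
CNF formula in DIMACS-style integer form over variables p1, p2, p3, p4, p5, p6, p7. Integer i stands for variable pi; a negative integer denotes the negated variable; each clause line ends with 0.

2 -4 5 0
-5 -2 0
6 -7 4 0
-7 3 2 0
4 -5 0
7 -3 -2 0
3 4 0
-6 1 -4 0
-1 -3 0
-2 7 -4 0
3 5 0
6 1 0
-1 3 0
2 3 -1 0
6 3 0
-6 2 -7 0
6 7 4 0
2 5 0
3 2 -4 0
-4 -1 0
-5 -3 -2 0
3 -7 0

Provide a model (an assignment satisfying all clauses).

Branch on p1: take p1 = False.
  then p6 is forced to True.
  then p4 is forced to False.
  then p5 is forced to False.
  then p3 is forced to True.
  then p2 is forced to True.
  then p7 is forced to True.

p1 = False, p2 = True, p3 = True, p4 = False, p5 = False, p6 = True, p7 = True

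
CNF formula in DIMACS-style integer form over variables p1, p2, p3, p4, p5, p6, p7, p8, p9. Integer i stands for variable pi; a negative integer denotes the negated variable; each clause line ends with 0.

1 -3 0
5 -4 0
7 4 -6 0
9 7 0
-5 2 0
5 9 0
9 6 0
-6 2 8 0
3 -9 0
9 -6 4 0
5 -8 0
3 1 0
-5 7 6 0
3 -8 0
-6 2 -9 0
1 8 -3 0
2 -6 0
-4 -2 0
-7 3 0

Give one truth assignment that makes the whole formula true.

p1 occurs only positively in the remaining clauses — set p1 = True.
Try p2 = True.
  then p4 is forced to False.
Try p3 = True.
Set p5 = False and propagate.
  then p9 is forced to True.
  then p8 is forced to False.
The remaining clauses are satisfied by p6 = True, p7 = True.
Every clause has at least one true literal under this assignment.

p1 = True, p2 = True, p3 = True, p4 = False, p5 = False, p6 = True, p7 = True, p8 = False, p9 = True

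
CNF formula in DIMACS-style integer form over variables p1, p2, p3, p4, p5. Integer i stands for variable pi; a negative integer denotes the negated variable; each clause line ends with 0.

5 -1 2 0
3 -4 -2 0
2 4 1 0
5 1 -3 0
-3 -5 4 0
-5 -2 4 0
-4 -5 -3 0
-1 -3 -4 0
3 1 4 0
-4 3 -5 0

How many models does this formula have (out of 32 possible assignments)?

Satisfying assignments:
  p1=F p2=F p3=F p4=T p5=F
  p1=T p2=F p3=F p4=F p5=T
  p1=T p2=T p3=F p4=F p5=F
  p1=T p2=T p3=T p4=F p5=F
Count: 4.

4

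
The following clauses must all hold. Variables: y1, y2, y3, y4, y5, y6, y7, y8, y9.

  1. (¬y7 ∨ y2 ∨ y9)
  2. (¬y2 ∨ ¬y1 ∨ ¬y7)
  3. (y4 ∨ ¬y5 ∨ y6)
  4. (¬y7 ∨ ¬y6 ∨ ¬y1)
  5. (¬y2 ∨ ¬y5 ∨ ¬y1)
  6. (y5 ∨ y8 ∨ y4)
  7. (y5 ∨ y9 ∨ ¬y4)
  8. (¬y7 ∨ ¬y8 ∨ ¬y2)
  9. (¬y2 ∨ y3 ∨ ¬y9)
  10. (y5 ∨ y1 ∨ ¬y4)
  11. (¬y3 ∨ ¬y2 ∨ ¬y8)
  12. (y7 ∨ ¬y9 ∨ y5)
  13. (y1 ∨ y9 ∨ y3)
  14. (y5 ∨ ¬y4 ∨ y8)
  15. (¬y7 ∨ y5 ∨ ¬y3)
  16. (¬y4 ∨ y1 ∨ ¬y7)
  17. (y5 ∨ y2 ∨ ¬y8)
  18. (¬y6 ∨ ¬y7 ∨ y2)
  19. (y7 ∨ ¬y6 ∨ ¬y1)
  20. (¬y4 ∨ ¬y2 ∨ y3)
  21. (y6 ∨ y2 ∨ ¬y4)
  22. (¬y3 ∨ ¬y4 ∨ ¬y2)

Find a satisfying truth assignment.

y1=False, y2=False, y3=True, y4=False, y5=True, y6=True, y7=False, y8=False, y9=False

Check each clause:
  1. (y2 ∨ ¬y7 ∨ y9) — ¬y7 is true.
  2. (¬y7 ∨ ¬y1 ∨ ¬y2) — ¬y7 is true.
  3. (y4 ∨ y6 ∨ ¬y5) — y6 is true.
  4. (¬y7 ∨ ¬y1 ∨ ¬y6) — ¬y7 is true.
  5. (¬y1 ∨ ¬y2 ∨ ¬y5) — ¬y1 is true.
  6. (y5 ∨ y4 ∨ y8) — y5 is true.
  7. (y5 ∨ y9 ∨ ¬y4) — ¬y4 is true.
  8. (¬y7 ∨ ¬y2 ∨ ¬y8) — ¬y8 is true.
  9. (¬y2 ∨ y3 ∨ ¬y9) — y3 is true.
  10. (y5 ∨ ¬y4 ∨ y1) — ¬y4 is true.
  11. (¬y2 ∨ ¬y3 ∨ ¬y8) — ¬y8 is true.
  12. (y5 ∨ ¬y9 ∨ y7) — y5 is true.
  13. (y9 ∨ y3 ∨ y1) — y3 is true.
  14. (y5 ∨ y8 ∨ ¬y4) — ¬y4 is true.
  15. (¬y3 ∨ y5 ∨ ¬y7) — y5 is true.
  16. (¬y7 ∨ ¬y4 ∨ y1) — ¬y7 is true.
  17. (y5 ∨ y2 ∨ ¬y8) — ¬y8 is true.
  18. (¬y6 ∨ ¬y7 ∨ y2) — ¬y7 is true.
  19. (y7 ∨ ¬y1 ∨ ¬y6) — ¬y1 is true.
  20. (¬y2 ∨ y3 ∨ ¬y4) — y3 is true.
  21. (y2 ∨ y6 ∨ ¬y4) — ¬y4 is true.
  22. (¬y3 ∨ ¬y4 ∨ ¬y2) — ¬y4 is true.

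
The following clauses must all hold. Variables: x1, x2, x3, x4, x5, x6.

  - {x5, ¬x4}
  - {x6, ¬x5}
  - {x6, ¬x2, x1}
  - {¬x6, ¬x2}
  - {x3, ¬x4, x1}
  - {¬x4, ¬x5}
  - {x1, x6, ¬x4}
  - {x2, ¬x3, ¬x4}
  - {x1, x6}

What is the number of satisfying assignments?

12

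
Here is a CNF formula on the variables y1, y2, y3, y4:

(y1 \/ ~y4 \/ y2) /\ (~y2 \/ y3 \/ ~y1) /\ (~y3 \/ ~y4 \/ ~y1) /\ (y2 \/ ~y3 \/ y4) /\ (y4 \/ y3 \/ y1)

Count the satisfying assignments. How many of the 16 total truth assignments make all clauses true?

The models are:
  y1=F y2=T y3=F y4=T
  y1=F y2=T y3=T y4=F
  y1=F y2=T y3=T y4=T
  y1=T y2=F y3=F y4=F
  y1=T y2=F y3=F y4=T
  y1=T y2=T y3=T y4=F
That's 6 in total.

6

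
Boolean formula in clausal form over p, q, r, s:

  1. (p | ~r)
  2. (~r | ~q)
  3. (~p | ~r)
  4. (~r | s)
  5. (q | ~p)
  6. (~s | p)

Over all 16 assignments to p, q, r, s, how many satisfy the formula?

4

Satisfying assignments:
  p=0 q=0 r=0 s=0
  p=0 q=1 r=0 s=0
  p=1 q=1 r=0 s=0
  p=1 q=1 r=0 s=1
That's 4 in total.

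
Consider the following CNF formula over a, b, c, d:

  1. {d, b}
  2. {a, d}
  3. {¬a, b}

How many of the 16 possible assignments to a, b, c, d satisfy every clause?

8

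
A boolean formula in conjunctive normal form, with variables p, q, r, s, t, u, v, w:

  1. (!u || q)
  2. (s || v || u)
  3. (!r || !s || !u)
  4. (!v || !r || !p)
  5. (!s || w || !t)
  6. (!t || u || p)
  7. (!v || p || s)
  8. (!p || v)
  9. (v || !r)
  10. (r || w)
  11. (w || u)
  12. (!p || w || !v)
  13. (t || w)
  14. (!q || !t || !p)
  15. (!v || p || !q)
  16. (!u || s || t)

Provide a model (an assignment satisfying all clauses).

p=F, q=F, r=T, s=T, t=F, u=F, v=T, w=T

Pure literal: w appears only positively; assign w = True.
Branch on p: take p = False.
Branch on q: take q = False.
  then u is forced to False.
  then t is forced to False.
Set r = True and propagate.
  then v is forced to True.
  then s is forced to True.
Every clause has at least one true literal under this assignment.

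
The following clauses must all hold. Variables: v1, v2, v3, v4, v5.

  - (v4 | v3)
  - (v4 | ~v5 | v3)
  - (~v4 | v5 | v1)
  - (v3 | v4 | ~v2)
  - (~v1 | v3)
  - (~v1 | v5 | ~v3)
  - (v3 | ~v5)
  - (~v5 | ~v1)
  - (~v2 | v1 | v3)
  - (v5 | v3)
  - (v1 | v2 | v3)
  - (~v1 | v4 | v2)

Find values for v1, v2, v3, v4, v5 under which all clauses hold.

v1=0, v2=1, v3=1, v4=1, v5=1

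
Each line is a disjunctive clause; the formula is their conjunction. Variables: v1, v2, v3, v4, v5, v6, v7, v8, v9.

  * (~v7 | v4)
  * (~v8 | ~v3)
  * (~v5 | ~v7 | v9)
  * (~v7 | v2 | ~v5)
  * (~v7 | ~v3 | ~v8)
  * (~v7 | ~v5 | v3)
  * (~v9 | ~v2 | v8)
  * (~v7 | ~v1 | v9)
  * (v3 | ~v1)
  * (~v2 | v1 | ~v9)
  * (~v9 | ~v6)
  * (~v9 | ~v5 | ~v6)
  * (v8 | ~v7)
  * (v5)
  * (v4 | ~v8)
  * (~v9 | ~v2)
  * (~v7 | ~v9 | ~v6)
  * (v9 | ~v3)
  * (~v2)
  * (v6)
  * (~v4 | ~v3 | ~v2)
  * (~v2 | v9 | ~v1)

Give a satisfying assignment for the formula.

v1 = F, v2 = F, v3 = F, v4 = T, v5 = T, v6 = T, v7 = F, v8 = T, v9 = F

The clause (v5) is unit: v5 must be True.
Unit propagation: (~v2) forces v2 = False.
The clause (~v7) is unit: v7 must be False.
(v6) is a unit clause, so v6 = True.
Unit propagation: (~v9) forces v9 = False.
Unit propagation: (~v3) forces v3 = False.
(~v1) is a unit clause, so v1 = False.
v4 occurs only positively in the remaining clauses — set v4 = True.
v8 is now unconstrained; take v8 = True.
Check each clause:
  1. (~v7 | v4) — ~v7 is true.
  2. (~v3 | ~v8) — ~v3 is true.
  3. (~v7 | v9 | ~v5) — ~v7 is true.
  4. (v2 | ~v7 | ~v5) — ~v7 is true.
  5. (~v3 | ~v8 | ~v7) — ~v7 is true.
  6. (v3 | ~v7 | ~v5) — ~v7 is true.
  7. (~v9 | v8 | ~v2) — v8 is true.
  8. (~v7 | ~v1 | v9) — ~v7 is true.
  9. (v3 | ~v1) — ~v1 is true.
  10. (v1 | ~v9 | ~v2) — ~v2 is true.
  11. (~v6 | ~v9) — ~v9 is true.
  12. (~v9 | ~v6 | ~v5) — ~v9 is true.
  13. (v8 | ~v7) — v8 is true.
  14. (v5) — v5 is true.
  15. (v4 | ~v8) — v4 is true.
  16. (~v9 | ~v2) — ~v2 is true.
  17. (~v6 | ~v9 | ~v7) — ~v7 is true.
  18. (~v3 | v9) — ~v3 is true.
  19. (~v2) — ~v2 is true.
  20. (v6) — v6 is true.
  21. (~v3 | ~v4 | ~v2) — ~v3 is true.
  22. (~v2 | v9 | ~v1) — ~v1 is true.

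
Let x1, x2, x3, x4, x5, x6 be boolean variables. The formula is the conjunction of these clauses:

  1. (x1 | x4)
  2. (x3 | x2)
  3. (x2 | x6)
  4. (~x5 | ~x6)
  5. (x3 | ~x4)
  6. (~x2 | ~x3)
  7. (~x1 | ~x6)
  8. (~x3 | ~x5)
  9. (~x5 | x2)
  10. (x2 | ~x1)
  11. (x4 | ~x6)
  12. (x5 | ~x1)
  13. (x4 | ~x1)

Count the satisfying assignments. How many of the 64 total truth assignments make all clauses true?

1

The models are:
  x1=F x2=F x3=T x4=T x5=F x6=T
That's 1 in total.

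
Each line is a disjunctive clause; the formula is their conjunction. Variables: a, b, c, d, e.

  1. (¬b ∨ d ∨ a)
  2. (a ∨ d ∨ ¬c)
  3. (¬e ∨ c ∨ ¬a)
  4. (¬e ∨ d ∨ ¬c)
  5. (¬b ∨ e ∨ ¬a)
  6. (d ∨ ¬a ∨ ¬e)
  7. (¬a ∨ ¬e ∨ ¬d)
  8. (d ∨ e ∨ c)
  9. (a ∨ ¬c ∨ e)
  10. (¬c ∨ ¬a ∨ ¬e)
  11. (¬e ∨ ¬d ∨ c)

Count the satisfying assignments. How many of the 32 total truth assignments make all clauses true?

8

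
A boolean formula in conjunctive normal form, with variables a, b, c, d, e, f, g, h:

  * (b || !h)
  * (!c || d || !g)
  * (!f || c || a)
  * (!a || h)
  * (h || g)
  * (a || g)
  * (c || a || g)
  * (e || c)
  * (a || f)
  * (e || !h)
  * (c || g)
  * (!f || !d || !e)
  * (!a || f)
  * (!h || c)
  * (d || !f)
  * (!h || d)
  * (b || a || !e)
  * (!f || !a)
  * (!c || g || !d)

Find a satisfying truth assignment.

Branch on a: take a = False.
  then g is forced to True.
  then f is forced to True.
  then c is forced to True.
  then d is forced to True.
  then e is forced to False.
  then h is forced to False.
b is now unconstrained; take b = False.
Check each clause:
  1. (!h || b) — !h is true.
  2. (d || !g || !c) — d is true.
  3. (c || !f || a) — c is true.
  4. (h || !a) — !a is true.
  5. (h || g) — g is true.
  6. (a || g) — g is true.
  7. (a || g || c) — c is true.
  8. (e || c) — c is true.
  9. (f || a) — f is true.
  10. (e || !h) — !h is true.
  11. (g || c) — c is true.
  12. (!f || !d || !e) — !e is true.
  13. (f || !a) — !a is true.
  14. (!h || c) — !h is true.
  15. (d || !f) — d is true.
  16. (!h || d) — !h is true.
  17. (b || a || !e) — !e is true.
  18. (!f || !a) — !a is true.
  19. (g || !d || !c) — g is true.

a=False, b=False, c=True, d=True, e=False, f=True, g=True, h=False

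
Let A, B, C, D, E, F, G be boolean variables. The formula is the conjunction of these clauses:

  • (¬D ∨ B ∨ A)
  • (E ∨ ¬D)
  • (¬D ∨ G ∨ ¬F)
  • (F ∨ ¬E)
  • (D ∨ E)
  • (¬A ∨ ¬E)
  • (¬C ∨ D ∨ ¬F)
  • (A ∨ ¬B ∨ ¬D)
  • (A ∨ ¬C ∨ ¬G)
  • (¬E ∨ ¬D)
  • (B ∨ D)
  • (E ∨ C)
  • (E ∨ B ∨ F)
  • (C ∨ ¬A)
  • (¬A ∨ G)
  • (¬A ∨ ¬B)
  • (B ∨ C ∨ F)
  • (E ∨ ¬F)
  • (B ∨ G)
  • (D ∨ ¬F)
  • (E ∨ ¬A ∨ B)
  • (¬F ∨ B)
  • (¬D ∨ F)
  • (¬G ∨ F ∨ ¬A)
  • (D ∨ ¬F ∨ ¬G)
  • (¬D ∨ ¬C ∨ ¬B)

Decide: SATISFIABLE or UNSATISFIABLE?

D = True:
  propagation gives E=True; an empty clause results — contradiction.
D = False:
  propagation gives E=True, F=True; an empty clause results — contradiction.
Every branch closes, so no satisfying assignment exists.

UNSATISFIABLE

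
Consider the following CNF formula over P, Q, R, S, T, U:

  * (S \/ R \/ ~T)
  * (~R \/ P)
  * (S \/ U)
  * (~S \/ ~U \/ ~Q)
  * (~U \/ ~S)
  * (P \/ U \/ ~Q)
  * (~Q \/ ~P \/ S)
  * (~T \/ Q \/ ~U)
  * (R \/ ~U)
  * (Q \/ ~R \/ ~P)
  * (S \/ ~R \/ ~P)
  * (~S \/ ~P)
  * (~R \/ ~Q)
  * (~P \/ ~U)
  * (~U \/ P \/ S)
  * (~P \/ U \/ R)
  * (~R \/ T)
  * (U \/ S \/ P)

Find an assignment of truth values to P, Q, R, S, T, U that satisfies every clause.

P=0, Q=0, R=0, S=1, T=0, U=0

Try P = False.
  then R is forced to False.
  then U is forced to False.
  then S is forced to True.
  then Q is forced to False.
T is now unconstrained; take T = False.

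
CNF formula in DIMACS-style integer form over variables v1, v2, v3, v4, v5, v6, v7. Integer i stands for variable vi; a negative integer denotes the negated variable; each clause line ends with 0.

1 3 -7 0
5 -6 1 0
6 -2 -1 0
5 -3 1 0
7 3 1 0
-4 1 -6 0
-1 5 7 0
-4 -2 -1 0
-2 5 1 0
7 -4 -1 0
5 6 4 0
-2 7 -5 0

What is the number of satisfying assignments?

Case analysis on v1 and v5:
  v1=T, v5=T: v3 free; 7 ways for (v2,v4,v6,v7) × 2^1 = 14.
  v1=T, v5=F: v3 free; 4 ways for (v2,v4,v6,v7) × 2^1 = 8.
  v1=F, v5=T: 9 of the 32 assignments to (v2,v3,v4,v6,v7) work.
  v1=F, v5=F: a clause becomes empty — 0.
Total: 14 + 8 + 9 + 0 = 31.

31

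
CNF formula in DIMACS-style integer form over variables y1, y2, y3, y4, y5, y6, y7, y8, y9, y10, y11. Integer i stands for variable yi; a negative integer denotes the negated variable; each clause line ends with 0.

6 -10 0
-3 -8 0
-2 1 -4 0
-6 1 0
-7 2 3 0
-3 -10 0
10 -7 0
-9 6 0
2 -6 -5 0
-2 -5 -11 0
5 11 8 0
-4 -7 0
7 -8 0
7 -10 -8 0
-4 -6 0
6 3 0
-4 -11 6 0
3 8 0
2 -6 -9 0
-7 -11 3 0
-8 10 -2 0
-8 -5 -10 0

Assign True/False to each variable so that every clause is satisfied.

y1 = False  y2 = False  y3 = True  y4 = False  y5 = True  y6 = False  y7 = False  y8 = False  y9 = False  y10 = False  y11 = False

y4 occurs only negated in the remaining clauses — set y4 = False.
Pure literal: y9 appears only negated; assign y9 = False.
Try y1 = False.
  then y6 is forced to False.
  then y10 is forced to False.
  then y7 is forced to False.
  then y8 is forced to False.
  then y3 is forced to True.
Set y2 = False and propagate.
Try y5 = True.
y11 is now unconstrained; take y11 = False.
Every clause has at least one true literal under this assignment.
Check each clause:
  1. (y6 \/ ~y10) — ~y10 is true.
  2. (~y8 \/ ~y3) — ~y8 is true.
  3. (~y4 \/ ~y2 \/ y1) — ~y4 is true.
  4. (y1 \/ ~y6) — ~y6 is true.
  5. (~y7 \/ y3 \/ y2) — ~y7 is true.
  6. (~y10 \/ ~y3) — ~y10 is true.
  7. (y10 \/ ~y7) — ~y7 is true.
  8. (~y9 \/ y6) — ~y9 is true.
  9. (~y6 \/ ~y5 \/ y2) — ~y6 is true.
  10. (~y5 \/ ~y2 \/ ~y11) — ~y11 is true.
  11. (y11 \/ y8 \/ y5) — y5 is true.
  12. (~y7 \/ ~y4) — ~y7 is true.
  13. (~y8 \/ y7) — ~y8 is true.
  14. (~y8 \/ y7 \/ ~y10) — ~y8 is true.
  15. (~y4 \/ ~y6) — ~y6 is true.
  16. (y6 \/ y3) — y3 is true.
  17. (~y4 \/ ~y11 \/ y6) — ~y4 is true.
  18. (y8 \/ y3) — y3 is true.
  19. (y2 \/ ~y9 \/ ~y6) — ~y6 is true.
  20. (y3 \/ ~y11 \/ ~y7) — ~y7 is true.
  21. (y10 \/ ~y2 \/ ~y8) — ~y8 is true.
  22. (~y10 \/ ~y5 \/ ~y8) — ~y8 is true.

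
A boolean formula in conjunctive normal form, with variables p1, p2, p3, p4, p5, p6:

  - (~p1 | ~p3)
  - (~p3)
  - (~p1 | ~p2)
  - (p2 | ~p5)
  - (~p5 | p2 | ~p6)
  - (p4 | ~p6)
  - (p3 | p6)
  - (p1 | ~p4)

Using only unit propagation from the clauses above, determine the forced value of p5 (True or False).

False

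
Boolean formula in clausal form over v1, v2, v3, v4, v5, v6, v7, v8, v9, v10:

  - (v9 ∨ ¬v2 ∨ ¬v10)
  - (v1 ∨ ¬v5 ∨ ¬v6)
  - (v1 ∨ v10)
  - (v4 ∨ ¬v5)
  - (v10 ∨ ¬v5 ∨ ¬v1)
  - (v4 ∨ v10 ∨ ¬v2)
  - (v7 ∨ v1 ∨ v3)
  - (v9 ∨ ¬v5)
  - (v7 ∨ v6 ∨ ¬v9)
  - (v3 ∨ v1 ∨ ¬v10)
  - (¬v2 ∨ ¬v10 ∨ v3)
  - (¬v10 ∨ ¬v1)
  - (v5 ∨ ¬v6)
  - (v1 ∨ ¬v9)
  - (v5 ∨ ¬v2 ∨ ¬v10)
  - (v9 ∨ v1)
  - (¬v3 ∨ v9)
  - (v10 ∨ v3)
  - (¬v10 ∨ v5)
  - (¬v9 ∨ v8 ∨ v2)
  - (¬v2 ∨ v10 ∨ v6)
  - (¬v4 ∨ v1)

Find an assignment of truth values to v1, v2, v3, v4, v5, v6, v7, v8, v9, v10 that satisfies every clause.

v1 = T, v2 = F, v3 = T, v4 = T, v5 = F, v6 = F, v7 = T, v8 = T, v9 = T, v10 = F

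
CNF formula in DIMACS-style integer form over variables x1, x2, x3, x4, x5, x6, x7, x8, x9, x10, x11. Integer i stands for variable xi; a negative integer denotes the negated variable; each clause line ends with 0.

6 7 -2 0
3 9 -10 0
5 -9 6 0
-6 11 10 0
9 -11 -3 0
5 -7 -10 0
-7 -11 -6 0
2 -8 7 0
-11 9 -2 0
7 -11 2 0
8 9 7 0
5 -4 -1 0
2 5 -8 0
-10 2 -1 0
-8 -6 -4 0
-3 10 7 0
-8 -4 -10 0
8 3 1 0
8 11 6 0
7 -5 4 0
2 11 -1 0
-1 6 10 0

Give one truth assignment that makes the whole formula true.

x1 = F, x2 = T, x3 = T, x4 = F, x5 = T, x6 = F, x7 = T, x8 = T, x9 = T, x10 = F, x11 = F

Check each clause:
  1. (x6 \/ ~x2 \/ x7) — x7 is true.
  2. (x3 \/ x9 \/ ~x10) — x9 is true.
  3. (x6 \/ x5 \/ ~x9) — x5 is true.
  4. (x10 \/ x11 \/ ~x6) — ~x6 is true.
  5. (~x3 \/ ~x11 \/ x9) — ~x11 is true.
  6. (x5 \/ ~x7 \/ ~x10) — x5 is true.
  7. (~x7 \/ ~x11 \/ ~x6) — ~x6 is true.
  8. (x2 \/ x7 \/ ~x8) — x2 is true.
  9. (~x11 \/ x9 \/ ~x2) — x9 is true.
  10. (x7 \/ x2 \/ ~x11) — x2 is true.
  11. (x7 \/ x9 \/ x8) — x8 is true.
  12. (x5 \/ ~x4 \/ ~x1) — ~x4 is true.
  13. (~x8 \/ x5 \/ x2) — x2 is true.
  14. (x2 \/ ~x10 \/ ~x1) — x2 is true.
  15. (~x6 \/ ~x8 \/ ~x4) — ~x6 is true.
  16. (x7 \/ x10 \/ ~x3) — x7 is true.
  17. (~x8 \/ ~x4 \/ ~x10) — ~x4 is true.
  18. (x3 \/ x8 \/ x1) — x8 is true.
  19. (x11 \/ x8 \/ x6) — x8 is true.
  20. (~x5 \/ x4 \/ x7) — x7 is true.
  21. (~x1 \/ x2 \/ x11) — x2 is true.
  22. (x10 \/ ~x1 \/ x6) — ~x1 is true.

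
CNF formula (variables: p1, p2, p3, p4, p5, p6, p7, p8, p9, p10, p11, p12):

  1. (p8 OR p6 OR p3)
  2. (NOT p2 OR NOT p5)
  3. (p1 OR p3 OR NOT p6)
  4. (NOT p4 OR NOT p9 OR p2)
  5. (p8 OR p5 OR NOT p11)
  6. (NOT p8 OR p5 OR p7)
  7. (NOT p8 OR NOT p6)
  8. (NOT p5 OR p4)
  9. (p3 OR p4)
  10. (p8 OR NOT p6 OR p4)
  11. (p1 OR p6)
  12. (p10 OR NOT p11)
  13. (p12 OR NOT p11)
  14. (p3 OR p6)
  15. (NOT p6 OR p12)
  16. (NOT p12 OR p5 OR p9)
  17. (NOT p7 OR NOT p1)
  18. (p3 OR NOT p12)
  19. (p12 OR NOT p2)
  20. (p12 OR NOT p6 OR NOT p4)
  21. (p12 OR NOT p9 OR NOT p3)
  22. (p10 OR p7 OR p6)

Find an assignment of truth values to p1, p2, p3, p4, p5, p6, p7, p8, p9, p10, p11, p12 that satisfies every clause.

Pure literal: p10 appears only positively; assign p10 = True.
p11 occurs only negated in the remaining clauses — set p11 = False.
Try p1 = True.
  then p7 is forced to False.
Branch on p2: take p2 = False.
Branch on p3: take p3 = True.
For the remaining variables, p4 = False, p5 = False, p6 = False, p8 = False, p9 = False, p12 = False works.

p1=T, p2=F, p3=T, p4=F, p5=F, p6=F, p7=F, p8=F, p9=F, p10=T, p11=F, p12=F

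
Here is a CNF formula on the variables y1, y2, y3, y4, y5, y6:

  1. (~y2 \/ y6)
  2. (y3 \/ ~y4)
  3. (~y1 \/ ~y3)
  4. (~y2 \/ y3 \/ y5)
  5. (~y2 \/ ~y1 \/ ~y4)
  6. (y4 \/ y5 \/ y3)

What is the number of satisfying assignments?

Case analysis on y3 and y2:
  y3=1, y2=1: remaining (y1,y4,y5,y6) ∈ {(0,0,0,1); (0,0,1,1); (0,1,0,1); (0,1,1,1)} — 4.
  y3=1, y2=0: forces y1=0; y4, y5, y6 free → 2^3 = 8.
  y3=0, y2=1: remaining (y1,y4,y5,y6) ∈ {(0,0,1,1); (1,0,1,1)} — 2.
  y3=0, y2=0: remaining (y1,y4,y5,y6) ∈ {(0,0,1,0); (0,0,1,1); (1,0,1,0); (1,0,1,1)} — 4.
Total: 4 + 8 + 2 + 4 = 18.

18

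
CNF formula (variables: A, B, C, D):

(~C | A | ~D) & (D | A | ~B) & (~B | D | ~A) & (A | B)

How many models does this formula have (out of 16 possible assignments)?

7

The models are:
  A=0 B=1 C=0 D=1
  A=1 B=0 C=0 D=0
  A=1 B=0 C=0 D=1
  A=1 B=0 C=1 D=0
  A=1 B=0 C=1 D=1
  A=1 B=1 C=0 D=1
  A=1 B=1 C=1 D=1
That's 7 in total.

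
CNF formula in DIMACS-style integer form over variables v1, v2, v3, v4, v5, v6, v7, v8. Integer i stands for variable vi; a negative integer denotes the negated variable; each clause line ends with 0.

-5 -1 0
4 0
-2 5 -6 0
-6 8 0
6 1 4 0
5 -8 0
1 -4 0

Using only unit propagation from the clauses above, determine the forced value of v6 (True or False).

Unit clause (v4) sets v4 = True.
In (!v4 || v1), !v4 is now false; v1 must hold, so v1 = True.
(!v1 || !v5): since v1 = True, the clause reduces to (!v5). v5 = False.
(v5 || !v8): since v5 = False, the clause reduces to (!v8). v8 = False.
From (!v6 || v8) and v8 = False: v6 = False.

False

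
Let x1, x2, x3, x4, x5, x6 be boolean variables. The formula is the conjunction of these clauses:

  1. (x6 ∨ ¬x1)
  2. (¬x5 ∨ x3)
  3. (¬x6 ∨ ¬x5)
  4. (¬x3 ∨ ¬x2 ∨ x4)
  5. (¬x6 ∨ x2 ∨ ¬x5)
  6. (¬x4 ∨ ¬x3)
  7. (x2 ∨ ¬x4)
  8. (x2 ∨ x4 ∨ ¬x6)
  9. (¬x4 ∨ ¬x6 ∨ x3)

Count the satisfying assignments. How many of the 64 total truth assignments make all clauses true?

Satisfying assignments:
  x1=F x2=F x3=F x4=F x5=F x6=F
  x1=F x2=F x3=T x4=F x5=F x6=F
  x1=F x2=F x3=T x4=F x5=T x6=F
  x1=F x2=T x3=F x4=F x5=F x6=F
  x1=F x2=T x3=F x4=F x5=F x6=T
  x1=F x2=T x3=F x4=T x5=F x6=F
  x1=T x2=T x3=F x4=F x5=F x6=T
Count: 7.

7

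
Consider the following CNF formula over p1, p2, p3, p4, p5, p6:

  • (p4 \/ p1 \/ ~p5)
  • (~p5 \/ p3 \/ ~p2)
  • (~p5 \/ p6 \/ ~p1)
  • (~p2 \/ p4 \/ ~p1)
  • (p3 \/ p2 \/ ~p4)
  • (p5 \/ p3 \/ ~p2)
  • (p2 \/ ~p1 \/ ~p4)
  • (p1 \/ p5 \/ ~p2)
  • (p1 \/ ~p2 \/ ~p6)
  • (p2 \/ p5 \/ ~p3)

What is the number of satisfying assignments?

12

Split on p2, then p1.
  p2=1, p1=1: remaining (p3,p4,p5,p6) ∈ {(1,1,0,0); (1,1,0,1); (1,1,1,1)} — 3.
  p2=1, p1=0: remaining (p3,p4,p5,p6) ∈ {(1,1,1,0)} — 1.
  p2=0, p1=1: remaining (p3,p4,p5,p6) ∈ {(0,0,0,0); (0,0,0,1); (0,0,1,1); (1,0,1,1)} — 4.
  p2=0, p1=0: remaining (p3,p4,p5,p6) ∈ {(0,0,0,0); (0,0,0,1); (1,1,1,0); (1,1,1,1)} — 4.
Total: 3 + 1 + 4 + 4 = 12.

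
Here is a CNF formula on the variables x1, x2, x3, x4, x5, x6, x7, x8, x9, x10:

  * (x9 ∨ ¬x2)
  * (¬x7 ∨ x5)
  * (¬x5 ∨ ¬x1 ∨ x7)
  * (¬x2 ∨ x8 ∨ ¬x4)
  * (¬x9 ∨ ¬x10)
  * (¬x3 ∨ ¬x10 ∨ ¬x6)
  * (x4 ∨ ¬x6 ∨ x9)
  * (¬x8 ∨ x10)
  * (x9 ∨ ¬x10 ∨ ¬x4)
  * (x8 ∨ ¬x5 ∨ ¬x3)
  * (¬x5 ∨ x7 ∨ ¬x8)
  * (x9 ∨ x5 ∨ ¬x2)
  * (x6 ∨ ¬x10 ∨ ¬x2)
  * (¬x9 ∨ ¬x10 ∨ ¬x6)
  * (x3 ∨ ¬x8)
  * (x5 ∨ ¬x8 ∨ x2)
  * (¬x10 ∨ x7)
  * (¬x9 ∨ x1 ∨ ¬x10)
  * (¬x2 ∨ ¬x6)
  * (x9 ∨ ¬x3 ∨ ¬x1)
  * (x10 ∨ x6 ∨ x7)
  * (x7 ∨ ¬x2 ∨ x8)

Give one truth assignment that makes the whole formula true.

x1=1, x2=0, x3=0, x4=1, x5=1, x6=1, x7=1, x8=0, x9=1, x10=0

Try x1 = True.
Branch on x2: take x2 = False.
Try x3 = False.
  then x8 is forced to False.
The remaining clauses are satisfied by x4 = True, x5 = True, x6 = True, x7 = True, x9 = True, x10 = False.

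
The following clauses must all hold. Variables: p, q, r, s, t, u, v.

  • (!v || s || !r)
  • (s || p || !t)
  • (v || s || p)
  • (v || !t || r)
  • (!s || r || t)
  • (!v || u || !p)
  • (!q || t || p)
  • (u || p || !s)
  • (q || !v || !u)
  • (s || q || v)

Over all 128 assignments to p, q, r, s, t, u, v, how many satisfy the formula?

Split on s, then v.
  s=T, v=T: 5 of the 32 assignments to (p,q,r,t,u) work.
  s=T, v=F: 11 of the 32 assignments to (p,q,r,t,u) work.
  s=F, v=T: remaining (p,q,r,t,u) ∈ {(F,F,F,F,F); (T,T,F,F,T); (T,T,F,T,T)} — 3.
  s=F, v=F: u free; 3 ways for (p,q,r,t) × 2^1 = 6.
Total: 5 + 11 + 3 + 6 = 25.

25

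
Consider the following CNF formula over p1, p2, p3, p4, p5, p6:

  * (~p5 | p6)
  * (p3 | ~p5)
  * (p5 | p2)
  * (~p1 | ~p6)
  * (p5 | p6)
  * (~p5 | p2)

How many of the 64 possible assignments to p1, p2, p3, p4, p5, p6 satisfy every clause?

6

Satisfying assignments:
  p1=F p2=T p3=F p4=F p5=F p6=T
  p1=F p2=T p3=F p4=T p5=F p6=T
  p1=F p2=T p3=T p4=F p5=F p6=T
  p1=F p2=T p3=T p4=F p5=T p6=T
  p1=F p2=T p3=T p4=T p5=F p6=T
  p1=F p2=T p3=T p4=T p5=T p6=T
Count: 6.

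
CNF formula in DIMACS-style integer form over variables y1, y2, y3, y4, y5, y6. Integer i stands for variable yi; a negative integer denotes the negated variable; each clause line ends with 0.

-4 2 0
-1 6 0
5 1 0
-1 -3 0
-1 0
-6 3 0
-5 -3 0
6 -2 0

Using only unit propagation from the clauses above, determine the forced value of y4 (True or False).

False

Unit clause (~y1) sets y1 = False.
In (y5 \/ y1), y1 is now false; y5 must hold, so y5 = True.
From (~y5 \/ ~y3) and y5 = True: y3 = False.
In (y3 \/ ~y6), y3 is now false; ~y6 must hold, so y6 = False.
In (~y2 \/ y6), y6 is now false; ~y2 must hold, so y2 = False.
(~y4 \/ y2): since y2 = False, the clause reduces to (~y4). y4 = False.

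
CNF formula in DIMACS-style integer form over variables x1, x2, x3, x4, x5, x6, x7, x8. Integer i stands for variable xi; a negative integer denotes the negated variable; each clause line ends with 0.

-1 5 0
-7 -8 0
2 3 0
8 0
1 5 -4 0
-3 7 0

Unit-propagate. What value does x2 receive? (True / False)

True

(x8) stands alone — x8 = True.
(!x8 || !x7): since x8 = True, the clause reduces to (!x7). x7 = False.
(x7 || !x3): since x7 = False, the clause reduces to (!x3). x3 = False.
(x2 || x3): since x3 = False, the clause reduces to (x2). x2 = True.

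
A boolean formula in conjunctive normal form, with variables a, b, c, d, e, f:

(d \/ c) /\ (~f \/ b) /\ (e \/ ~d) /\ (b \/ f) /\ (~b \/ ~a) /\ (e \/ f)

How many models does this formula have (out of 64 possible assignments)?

7

The models are:
  a=F b=T c=F d=T e=T f=F
  a=F b=T c=F d=T e=T f=T
  a=F b=T c=T d=F e=F f=T
  a=F b=T c=T d=F e=T f=F
  a=F b=T c=T d=F e=T f=T
  a=F b=T c=T d=T e=T f=F
  a=F b=T c=T d=T e=T f=T
Count: 7.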